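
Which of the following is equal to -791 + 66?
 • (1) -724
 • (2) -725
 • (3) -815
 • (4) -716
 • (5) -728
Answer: 2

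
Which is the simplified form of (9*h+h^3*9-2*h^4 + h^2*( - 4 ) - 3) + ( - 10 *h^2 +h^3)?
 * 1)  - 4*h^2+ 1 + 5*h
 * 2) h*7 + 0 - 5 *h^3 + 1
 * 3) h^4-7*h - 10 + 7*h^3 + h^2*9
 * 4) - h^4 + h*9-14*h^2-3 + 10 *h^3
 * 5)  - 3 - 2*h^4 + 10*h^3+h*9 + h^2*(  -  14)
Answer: 5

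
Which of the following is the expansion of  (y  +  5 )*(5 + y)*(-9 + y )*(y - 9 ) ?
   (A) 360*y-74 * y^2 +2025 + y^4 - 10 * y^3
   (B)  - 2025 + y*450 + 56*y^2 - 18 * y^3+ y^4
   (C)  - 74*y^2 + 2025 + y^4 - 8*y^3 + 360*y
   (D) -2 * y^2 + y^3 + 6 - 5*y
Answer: C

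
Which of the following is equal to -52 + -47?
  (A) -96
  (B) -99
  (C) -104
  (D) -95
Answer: B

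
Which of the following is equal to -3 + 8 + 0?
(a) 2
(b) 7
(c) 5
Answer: c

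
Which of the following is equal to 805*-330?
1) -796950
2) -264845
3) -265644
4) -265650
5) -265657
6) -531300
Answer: 4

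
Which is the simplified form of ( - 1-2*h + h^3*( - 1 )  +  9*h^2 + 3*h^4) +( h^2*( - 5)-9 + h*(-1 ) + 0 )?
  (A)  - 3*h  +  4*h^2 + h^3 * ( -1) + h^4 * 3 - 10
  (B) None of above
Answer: A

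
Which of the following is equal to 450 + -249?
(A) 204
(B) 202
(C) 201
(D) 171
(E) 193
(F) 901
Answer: C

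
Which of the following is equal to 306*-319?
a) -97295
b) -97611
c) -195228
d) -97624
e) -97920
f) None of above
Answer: f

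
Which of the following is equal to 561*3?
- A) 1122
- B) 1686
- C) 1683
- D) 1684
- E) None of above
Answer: C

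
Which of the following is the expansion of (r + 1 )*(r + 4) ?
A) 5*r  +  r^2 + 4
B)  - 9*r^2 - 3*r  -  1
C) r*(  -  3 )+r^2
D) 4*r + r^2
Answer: A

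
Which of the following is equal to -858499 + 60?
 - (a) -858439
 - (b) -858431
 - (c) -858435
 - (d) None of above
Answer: a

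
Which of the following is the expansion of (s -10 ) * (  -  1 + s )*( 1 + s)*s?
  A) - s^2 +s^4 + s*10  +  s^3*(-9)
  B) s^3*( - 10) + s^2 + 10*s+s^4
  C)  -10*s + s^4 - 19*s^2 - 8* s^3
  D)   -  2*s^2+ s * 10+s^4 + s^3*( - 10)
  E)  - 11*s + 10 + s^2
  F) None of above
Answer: F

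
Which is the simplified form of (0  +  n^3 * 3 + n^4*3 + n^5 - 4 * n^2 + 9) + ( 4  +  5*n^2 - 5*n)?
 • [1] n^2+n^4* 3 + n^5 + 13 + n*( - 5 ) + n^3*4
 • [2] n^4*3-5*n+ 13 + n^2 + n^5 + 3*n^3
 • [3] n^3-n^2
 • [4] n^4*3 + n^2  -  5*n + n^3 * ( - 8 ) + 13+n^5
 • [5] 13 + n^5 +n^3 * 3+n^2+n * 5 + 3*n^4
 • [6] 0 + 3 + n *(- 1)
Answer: 2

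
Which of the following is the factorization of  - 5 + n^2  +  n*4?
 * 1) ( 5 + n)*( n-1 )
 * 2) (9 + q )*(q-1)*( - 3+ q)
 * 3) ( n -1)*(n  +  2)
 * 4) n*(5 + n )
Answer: 1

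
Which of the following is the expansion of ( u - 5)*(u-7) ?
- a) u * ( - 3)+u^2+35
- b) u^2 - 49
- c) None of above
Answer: c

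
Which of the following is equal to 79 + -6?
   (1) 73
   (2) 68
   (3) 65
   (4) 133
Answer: 1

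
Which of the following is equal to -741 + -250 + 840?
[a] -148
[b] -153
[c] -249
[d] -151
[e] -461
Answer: d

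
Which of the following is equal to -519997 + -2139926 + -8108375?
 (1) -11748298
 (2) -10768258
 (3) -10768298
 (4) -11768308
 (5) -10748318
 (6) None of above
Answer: 3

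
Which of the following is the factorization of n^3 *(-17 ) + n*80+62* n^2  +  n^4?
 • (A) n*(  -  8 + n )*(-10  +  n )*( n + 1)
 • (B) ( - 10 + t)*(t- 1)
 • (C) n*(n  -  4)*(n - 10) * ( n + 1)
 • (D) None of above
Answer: A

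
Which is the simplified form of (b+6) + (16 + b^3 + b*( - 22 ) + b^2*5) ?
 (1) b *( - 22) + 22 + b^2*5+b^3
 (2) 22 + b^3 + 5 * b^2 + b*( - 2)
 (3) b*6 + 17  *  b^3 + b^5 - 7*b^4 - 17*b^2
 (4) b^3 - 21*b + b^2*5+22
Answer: 4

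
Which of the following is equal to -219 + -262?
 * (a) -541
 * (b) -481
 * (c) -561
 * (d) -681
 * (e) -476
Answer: b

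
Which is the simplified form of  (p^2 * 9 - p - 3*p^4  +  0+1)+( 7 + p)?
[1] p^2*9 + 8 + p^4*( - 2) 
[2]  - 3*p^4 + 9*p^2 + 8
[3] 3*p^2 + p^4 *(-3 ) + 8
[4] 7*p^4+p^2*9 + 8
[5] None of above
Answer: 2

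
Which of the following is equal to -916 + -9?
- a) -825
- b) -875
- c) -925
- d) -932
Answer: c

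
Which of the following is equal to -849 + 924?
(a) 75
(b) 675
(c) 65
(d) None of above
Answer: a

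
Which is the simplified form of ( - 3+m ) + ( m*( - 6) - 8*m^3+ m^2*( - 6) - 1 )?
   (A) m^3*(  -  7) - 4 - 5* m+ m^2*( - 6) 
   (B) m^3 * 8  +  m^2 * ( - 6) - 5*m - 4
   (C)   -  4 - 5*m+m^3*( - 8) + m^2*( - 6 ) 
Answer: C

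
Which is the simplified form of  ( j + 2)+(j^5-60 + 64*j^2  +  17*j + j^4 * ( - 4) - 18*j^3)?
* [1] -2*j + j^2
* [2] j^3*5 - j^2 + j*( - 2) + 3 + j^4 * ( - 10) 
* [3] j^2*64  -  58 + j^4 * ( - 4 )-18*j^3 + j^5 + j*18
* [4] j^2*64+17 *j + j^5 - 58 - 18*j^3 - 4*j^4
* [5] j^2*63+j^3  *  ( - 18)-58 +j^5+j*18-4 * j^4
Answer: 3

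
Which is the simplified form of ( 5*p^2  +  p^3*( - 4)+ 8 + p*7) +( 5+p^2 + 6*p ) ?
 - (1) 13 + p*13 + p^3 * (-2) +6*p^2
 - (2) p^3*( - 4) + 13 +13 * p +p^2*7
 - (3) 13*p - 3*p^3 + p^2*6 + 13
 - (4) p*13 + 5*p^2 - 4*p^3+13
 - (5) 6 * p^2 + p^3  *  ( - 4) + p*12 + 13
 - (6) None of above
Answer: 6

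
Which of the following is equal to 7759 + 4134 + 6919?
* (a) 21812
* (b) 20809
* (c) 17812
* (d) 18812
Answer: d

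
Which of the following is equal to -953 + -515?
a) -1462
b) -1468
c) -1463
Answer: b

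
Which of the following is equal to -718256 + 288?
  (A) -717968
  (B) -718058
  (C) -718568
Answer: A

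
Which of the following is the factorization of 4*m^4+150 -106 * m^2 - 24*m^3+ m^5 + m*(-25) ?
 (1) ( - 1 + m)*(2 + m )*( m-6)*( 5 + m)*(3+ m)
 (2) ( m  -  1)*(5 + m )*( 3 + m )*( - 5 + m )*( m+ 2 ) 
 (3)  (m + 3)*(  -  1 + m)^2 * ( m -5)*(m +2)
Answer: 2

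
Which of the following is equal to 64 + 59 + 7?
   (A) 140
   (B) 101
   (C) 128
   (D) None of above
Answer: D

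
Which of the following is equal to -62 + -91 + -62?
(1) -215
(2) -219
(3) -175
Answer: 1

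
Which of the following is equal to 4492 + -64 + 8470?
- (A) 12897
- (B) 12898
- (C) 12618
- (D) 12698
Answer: B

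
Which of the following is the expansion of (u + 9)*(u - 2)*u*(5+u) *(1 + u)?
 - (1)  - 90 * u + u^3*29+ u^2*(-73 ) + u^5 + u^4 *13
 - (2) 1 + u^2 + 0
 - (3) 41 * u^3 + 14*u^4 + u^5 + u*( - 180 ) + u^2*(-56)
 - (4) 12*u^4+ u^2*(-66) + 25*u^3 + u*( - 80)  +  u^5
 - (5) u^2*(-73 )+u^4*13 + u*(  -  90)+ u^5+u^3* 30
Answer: 1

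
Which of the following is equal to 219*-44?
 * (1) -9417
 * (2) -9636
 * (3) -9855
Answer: 2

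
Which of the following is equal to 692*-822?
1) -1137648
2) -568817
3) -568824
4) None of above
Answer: 3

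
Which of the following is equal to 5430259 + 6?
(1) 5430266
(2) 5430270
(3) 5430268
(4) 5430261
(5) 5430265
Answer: 5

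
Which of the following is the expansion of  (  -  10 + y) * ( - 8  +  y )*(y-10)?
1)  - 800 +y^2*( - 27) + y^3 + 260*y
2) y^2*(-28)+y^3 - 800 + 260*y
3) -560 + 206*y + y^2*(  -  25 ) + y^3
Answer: 2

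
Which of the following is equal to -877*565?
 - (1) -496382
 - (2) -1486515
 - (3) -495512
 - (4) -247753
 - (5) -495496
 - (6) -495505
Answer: 6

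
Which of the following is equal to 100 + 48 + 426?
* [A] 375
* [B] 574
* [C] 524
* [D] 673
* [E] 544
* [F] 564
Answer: B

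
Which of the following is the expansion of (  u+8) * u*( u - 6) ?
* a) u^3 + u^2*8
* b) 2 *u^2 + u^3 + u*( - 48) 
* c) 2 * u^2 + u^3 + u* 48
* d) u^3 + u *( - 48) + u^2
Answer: b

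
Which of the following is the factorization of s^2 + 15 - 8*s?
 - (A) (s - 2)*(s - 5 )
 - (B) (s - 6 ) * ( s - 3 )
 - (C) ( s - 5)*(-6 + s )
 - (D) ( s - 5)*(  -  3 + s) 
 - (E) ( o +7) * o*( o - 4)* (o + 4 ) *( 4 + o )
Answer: D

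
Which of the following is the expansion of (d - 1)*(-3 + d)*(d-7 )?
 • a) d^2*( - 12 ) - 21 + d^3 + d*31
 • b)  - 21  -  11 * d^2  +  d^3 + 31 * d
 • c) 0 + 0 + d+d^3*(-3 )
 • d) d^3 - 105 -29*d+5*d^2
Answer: b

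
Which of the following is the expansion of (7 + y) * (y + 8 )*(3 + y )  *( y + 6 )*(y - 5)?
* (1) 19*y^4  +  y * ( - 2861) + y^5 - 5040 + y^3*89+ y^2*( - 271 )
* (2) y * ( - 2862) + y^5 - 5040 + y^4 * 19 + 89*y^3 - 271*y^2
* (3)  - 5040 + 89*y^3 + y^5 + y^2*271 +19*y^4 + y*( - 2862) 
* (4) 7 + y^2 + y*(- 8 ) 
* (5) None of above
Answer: 2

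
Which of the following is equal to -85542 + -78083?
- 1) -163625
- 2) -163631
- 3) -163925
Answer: 1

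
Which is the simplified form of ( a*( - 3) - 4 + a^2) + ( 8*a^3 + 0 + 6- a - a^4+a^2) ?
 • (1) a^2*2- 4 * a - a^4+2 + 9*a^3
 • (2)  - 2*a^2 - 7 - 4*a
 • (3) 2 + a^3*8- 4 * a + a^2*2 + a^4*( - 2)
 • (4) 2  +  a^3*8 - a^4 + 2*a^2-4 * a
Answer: 4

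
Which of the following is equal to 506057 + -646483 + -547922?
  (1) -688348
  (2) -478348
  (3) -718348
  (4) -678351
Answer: 1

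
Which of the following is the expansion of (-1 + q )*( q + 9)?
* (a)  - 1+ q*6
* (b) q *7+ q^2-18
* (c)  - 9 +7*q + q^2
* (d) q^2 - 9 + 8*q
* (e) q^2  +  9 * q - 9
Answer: d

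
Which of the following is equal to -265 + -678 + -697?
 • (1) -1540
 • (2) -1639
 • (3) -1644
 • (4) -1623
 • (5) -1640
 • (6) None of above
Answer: 5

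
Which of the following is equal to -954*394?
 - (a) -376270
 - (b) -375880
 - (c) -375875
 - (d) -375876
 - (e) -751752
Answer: d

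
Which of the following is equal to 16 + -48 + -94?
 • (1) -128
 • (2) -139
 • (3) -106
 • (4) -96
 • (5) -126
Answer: 5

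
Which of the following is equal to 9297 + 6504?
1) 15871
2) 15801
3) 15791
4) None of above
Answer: 2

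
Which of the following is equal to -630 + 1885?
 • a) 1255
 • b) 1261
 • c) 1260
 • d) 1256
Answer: a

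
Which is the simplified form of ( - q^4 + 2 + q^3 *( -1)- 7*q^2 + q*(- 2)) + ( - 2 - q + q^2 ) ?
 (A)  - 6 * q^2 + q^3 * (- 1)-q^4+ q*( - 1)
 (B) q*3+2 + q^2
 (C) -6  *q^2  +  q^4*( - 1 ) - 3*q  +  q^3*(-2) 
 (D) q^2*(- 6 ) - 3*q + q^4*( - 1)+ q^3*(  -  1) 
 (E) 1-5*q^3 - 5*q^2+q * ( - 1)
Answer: D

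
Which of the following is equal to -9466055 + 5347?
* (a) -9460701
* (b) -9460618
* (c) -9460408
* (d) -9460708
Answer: d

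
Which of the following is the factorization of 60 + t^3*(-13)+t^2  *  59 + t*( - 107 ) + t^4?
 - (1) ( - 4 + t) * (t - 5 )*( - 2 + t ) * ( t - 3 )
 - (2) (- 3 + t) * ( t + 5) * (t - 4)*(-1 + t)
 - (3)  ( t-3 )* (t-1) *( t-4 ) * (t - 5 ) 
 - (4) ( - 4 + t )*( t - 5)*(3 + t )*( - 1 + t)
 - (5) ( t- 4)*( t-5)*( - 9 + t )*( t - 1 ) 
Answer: 3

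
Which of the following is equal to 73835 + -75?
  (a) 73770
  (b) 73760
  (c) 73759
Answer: b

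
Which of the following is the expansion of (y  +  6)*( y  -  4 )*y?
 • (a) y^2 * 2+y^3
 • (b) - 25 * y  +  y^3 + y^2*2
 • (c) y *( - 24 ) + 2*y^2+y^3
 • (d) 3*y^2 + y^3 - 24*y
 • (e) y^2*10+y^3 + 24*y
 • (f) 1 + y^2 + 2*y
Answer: c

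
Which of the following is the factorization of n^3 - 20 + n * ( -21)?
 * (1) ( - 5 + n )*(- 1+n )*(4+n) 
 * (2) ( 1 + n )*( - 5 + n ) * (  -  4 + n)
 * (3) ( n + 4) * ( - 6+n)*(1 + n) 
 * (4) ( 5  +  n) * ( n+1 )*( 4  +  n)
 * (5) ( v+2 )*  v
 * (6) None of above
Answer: 6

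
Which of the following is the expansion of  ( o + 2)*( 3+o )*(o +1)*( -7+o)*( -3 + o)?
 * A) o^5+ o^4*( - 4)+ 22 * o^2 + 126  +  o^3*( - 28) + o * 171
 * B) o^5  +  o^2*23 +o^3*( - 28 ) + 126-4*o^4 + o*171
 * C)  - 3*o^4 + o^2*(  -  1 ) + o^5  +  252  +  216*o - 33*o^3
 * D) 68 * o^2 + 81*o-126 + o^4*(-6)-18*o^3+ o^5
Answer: A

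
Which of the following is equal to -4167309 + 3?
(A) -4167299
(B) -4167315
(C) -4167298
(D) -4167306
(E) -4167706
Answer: D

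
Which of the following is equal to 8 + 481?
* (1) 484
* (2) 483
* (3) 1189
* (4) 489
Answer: 4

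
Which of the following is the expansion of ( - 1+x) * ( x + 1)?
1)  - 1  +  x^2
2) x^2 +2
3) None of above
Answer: 1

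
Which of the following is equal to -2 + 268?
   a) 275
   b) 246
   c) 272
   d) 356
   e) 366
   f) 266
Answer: f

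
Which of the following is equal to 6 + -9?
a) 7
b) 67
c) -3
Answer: c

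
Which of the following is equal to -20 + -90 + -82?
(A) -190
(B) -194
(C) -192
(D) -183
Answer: C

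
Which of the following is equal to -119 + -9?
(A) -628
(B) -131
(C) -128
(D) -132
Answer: C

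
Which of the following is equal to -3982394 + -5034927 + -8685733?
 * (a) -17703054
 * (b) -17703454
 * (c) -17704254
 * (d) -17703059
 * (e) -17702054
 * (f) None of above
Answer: a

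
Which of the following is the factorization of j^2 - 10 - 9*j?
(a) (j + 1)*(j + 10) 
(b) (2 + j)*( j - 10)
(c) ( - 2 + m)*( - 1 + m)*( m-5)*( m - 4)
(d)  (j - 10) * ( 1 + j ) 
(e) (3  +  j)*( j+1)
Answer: d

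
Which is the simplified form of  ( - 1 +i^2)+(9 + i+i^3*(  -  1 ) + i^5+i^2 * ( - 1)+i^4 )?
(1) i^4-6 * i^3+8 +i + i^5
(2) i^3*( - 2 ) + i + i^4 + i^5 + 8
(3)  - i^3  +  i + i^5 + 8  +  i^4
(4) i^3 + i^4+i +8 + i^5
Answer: 3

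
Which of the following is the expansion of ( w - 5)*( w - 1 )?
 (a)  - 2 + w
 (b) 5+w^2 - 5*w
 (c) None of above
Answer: c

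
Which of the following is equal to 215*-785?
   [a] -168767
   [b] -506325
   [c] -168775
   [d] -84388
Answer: c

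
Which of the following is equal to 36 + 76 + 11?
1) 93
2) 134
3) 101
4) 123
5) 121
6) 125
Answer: 4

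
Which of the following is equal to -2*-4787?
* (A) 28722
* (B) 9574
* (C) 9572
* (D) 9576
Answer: B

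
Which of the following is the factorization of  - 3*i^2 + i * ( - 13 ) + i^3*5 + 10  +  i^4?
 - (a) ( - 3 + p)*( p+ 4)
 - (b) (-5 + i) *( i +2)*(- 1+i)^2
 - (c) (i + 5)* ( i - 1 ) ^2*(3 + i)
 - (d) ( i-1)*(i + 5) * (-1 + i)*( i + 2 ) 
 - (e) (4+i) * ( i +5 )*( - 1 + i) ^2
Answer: d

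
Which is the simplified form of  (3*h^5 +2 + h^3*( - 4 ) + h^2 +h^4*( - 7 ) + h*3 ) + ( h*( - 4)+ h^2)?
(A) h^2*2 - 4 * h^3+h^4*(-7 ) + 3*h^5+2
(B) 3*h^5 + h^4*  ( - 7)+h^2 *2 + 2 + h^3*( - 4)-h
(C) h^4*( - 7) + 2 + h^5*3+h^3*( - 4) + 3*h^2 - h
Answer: B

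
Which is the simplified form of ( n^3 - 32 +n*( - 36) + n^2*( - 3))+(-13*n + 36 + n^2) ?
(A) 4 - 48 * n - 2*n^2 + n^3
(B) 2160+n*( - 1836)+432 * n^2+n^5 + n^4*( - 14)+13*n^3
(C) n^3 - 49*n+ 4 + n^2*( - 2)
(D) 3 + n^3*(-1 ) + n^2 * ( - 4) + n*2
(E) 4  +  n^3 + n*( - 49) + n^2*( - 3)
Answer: C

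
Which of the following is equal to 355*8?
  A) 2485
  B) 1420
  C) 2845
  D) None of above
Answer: D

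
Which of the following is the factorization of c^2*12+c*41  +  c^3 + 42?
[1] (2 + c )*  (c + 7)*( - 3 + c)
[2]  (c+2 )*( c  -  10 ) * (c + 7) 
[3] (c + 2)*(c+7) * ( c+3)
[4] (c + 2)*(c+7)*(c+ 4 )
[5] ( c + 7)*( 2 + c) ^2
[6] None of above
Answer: 3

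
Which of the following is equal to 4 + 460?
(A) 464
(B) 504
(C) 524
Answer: A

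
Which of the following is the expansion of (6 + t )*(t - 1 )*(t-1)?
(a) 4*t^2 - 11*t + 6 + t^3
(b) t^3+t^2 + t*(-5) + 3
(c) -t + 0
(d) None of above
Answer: a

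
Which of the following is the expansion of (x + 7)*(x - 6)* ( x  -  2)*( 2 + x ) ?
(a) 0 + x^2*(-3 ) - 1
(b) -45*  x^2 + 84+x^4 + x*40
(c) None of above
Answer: c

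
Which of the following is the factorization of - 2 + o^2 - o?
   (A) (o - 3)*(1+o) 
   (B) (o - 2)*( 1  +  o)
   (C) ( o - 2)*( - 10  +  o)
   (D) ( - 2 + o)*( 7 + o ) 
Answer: B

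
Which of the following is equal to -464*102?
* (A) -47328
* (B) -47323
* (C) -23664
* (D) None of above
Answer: A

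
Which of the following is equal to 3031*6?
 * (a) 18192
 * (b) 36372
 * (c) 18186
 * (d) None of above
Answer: c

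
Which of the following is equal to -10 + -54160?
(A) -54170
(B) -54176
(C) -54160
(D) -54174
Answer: A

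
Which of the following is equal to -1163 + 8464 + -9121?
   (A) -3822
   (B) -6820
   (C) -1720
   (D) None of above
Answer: D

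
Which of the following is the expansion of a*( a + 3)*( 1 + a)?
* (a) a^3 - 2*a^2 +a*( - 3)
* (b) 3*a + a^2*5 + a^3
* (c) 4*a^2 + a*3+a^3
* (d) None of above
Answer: c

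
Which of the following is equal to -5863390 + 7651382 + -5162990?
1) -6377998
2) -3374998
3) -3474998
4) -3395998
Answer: 2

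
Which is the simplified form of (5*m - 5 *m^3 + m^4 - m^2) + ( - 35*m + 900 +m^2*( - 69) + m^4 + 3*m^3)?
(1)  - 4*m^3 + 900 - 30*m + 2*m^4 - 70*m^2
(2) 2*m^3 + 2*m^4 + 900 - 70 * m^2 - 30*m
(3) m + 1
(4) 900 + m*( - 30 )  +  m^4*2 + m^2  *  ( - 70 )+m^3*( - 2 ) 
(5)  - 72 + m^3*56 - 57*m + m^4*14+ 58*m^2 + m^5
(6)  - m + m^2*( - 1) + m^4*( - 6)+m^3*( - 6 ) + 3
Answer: 4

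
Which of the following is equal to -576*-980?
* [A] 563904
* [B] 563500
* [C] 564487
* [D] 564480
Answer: D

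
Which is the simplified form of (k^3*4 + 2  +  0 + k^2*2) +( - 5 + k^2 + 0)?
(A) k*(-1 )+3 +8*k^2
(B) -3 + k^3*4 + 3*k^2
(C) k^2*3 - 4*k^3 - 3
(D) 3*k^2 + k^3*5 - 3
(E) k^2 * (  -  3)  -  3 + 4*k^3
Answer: B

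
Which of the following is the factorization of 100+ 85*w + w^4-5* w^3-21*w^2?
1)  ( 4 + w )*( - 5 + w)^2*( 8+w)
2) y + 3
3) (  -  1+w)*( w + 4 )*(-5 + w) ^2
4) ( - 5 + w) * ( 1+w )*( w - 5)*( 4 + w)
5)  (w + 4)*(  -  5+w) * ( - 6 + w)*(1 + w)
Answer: 4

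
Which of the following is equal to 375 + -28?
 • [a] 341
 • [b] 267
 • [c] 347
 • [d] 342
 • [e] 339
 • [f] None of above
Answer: c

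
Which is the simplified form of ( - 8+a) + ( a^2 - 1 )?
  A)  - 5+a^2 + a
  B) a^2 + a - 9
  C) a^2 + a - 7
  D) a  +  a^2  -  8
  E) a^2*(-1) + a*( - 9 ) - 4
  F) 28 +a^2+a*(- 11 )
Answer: B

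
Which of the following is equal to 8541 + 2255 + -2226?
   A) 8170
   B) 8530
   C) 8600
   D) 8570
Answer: D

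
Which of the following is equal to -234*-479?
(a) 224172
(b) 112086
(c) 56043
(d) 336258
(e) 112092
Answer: b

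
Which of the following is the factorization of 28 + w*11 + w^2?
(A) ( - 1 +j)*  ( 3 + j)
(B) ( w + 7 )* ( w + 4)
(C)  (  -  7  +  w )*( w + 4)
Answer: B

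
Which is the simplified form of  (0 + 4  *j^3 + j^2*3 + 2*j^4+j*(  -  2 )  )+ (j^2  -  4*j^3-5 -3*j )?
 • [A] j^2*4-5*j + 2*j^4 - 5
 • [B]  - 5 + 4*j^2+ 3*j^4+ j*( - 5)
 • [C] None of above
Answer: A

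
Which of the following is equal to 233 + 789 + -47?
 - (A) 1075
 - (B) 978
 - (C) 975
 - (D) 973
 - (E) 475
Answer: C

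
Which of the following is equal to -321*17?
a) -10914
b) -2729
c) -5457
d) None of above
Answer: c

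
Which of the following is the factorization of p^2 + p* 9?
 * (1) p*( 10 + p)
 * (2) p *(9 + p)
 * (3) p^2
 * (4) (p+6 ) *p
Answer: 2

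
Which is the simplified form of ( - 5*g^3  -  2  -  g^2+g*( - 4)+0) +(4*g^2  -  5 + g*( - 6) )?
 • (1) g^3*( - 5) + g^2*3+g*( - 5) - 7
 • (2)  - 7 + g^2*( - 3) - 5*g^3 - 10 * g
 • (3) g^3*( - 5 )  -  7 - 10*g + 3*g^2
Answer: 3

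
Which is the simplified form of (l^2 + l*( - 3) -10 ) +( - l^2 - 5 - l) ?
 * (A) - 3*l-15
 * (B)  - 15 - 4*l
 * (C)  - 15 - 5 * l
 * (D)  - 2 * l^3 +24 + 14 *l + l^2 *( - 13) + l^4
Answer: B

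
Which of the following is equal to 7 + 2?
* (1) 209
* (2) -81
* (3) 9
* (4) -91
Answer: 3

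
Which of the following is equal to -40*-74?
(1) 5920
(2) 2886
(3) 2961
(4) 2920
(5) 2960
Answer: 5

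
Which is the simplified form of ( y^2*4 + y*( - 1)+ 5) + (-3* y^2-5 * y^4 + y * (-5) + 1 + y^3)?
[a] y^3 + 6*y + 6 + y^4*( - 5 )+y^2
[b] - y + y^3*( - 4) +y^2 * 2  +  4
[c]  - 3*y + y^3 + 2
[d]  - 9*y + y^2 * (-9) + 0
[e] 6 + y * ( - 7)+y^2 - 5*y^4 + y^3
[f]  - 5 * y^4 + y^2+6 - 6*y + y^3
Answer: f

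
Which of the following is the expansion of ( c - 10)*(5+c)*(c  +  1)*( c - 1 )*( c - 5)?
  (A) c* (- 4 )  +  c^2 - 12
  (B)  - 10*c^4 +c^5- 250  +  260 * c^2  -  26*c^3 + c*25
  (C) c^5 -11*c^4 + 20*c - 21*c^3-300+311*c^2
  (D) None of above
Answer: B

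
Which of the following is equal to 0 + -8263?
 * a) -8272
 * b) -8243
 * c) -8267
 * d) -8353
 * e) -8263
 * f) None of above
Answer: e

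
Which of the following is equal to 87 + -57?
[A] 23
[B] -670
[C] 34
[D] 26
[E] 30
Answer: E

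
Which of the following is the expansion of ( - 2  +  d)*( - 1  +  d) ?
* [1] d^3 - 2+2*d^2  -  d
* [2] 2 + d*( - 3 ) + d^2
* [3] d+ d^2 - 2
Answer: 2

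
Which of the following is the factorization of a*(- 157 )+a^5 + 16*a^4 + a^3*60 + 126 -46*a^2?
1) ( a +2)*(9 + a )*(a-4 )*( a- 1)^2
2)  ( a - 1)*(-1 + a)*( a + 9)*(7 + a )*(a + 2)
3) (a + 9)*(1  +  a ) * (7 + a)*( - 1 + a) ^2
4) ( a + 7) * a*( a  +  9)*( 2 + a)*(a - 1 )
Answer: 2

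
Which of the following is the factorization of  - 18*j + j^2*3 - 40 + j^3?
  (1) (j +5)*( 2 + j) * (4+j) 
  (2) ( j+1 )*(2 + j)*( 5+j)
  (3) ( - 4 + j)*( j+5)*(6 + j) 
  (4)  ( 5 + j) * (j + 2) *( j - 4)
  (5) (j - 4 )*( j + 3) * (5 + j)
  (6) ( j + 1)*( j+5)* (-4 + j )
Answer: 4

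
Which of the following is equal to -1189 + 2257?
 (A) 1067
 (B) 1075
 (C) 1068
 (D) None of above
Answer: C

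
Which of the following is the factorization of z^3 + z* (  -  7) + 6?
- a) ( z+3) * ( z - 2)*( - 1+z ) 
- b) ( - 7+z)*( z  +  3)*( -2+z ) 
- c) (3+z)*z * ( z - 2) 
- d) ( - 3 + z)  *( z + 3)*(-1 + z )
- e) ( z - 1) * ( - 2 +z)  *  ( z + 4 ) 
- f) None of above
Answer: a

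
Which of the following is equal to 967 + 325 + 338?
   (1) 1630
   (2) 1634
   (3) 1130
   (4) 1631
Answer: 1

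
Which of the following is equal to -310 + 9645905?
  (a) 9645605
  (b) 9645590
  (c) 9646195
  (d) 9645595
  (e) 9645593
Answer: d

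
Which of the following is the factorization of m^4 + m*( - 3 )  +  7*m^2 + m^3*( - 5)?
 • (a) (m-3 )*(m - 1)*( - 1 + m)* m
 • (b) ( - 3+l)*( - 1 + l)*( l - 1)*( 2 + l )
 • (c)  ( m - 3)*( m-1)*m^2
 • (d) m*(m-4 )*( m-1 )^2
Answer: a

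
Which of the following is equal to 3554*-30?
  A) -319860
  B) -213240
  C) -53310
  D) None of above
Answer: D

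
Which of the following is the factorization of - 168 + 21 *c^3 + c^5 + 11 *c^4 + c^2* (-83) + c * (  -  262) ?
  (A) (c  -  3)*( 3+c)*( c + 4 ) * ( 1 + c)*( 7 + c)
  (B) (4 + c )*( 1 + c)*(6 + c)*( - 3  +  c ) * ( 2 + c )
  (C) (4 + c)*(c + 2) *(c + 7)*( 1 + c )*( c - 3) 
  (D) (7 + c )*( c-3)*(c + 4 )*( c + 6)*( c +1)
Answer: C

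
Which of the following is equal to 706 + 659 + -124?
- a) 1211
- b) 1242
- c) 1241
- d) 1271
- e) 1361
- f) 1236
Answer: c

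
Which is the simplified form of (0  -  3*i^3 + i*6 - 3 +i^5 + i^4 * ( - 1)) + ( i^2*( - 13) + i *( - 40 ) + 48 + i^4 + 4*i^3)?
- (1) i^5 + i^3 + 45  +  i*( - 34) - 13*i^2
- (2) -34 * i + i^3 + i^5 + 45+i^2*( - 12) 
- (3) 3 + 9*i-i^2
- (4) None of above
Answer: 1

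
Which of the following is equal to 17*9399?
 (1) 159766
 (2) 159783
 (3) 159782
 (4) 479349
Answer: 2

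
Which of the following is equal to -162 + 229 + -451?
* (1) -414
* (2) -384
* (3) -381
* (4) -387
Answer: 2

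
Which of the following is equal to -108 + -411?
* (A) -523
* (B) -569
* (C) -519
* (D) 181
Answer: C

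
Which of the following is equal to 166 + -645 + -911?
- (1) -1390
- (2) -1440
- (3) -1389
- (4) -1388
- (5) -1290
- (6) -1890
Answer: 1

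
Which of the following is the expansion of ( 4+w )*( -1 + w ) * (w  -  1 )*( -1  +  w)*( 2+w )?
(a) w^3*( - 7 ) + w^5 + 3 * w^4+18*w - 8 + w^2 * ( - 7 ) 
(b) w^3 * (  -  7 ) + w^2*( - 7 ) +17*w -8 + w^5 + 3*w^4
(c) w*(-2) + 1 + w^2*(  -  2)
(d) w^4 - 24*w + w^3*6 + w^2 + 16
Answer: a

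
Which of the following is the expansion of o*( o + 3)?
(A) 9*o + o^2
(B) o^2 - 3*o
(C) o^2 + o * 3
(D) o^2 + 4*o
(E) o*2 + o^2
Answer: C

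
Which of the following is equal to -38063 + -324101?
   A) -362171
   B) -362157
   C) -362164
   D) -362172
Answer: C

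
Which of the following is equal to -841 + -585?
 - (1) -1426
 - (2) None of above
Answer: 1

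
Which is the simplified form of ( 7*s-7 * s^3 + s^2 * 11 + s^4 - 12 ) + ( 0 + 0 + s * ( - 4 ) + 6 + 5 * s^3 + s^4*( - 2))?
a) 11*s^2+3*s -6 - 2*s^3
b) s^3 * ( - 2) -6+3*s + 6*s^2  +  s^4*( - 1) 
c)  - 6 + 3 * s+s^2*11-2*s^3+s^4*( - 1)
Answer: c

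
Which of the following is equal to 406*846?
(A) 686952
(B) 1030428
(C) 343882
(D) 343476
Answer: D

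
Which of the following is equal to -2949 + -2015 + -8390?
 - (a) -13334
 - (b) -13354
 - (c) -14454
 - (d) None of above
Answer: b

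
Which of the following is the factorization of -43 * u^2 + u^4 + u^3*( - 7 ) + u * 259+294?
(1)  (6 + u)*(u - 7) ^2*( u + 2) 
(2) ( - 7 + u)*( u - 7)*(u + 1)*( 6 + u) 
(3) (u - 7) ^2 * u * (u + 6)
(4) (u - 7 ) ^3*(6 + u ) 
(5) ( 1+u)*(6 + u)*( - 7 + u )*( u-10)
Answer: 2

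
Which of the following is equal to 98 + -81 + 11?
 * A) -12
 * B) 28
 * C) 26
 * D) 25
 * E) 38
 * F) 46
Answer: B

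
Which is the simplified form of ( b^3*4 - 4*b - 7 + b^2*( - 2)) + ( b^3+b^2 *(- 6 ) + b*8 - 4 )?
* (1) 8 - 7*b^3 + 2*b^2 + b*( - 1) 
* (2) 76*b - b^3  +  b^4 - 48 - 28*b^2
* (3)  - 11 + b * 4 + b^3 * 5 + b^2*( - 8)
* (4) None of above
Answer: 3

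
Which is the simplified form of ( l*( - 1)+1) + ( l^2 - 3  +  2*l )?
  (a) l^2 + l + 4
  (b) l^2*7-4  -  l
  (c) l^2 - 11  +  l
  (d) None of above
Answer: d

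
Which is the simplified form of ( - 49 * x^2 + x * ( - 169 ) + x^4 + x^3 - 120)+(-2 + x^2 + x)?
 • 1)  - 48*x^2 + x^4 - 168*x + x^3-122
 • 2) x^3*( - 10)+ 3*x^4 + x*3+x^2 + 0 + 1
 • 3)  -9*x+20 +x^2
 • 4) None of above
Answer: 1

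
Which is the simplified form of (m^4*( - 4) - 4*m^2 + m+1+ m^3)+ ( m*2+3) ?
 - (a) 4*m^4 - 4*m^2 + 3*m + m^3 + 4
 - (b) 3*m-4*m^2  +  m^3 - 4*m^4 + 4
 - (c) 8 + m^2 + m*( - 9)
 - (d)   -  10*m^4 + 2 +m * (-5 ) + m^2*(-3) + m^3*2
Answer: b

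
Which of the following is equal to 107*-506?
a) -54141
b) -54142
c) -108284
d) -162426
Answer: b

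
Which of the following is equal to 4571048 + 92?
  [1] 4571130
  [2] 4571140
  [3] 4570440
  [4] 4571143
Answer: 2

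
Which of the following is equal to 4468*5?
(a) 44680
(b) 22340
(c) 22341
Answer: b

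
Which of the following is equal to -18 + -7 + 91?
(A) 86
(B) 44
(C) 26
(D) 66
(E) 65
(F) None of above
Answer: D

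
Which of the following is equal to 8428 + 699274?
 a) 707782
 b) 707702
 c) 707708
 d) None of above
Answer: b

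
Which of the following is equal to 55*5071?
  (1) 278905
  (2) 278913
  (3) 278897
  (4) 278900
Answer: 1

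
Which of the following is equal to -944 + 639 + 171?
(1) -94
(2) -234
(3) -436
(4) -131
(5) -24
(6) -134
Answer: 6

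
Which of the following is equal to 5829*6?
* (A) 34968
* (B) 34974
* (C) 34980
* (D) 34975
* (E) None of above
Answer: B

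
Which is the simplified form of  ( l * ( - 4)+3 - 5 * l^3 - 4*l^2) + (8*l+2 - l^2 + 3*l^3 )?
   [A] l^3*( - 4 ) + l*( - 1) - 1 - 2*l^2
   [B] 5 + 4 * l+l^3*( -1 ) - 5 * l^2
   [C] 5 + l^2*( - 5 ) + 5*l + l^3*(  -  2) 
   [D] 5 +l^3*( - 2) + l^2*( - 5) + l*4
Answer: D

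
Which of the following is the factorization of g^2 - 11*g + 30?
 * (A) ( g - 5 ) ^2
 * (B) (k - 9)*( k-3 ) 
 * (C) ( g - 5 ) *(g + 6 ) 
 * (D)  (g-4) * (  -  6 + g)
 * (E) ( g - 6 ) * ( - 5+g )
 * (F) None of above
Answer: E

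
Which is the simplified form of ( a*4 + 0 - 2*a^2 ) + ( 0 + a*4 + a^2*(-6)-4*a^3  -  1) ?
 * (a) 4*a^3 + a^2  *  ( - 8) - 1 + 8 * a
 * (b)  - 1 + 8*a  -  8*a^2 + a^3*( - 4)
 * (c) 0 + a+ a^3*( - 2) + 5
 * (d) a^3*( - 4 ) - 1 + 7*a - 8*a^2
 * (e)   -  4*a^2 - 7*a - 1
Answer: b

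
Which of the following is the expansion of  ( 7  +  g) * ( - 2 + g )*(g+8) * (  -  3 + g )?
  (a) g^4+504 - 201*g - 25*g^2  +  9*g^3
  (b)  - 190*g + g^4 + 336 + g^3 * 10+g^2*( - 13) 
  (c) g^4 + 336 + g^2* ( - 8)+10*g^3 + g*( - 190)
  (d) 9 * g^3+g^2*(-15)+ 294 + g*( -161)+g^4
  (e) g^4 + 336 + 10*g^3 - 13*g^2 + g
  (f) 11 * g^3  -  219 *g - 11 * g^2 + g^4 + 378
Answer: b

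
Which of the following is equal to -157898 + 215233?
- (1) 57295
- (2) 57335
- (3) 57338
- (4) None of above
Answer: 2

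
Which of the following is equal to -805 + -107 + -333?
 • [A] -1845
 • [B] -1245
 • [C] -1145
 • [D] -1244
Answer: B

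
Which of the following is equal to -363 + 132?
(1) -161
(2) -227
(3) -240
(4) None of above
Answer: 4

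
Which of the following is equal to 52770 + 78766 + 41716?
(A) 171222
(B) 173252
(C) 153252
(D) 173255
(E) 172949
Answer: B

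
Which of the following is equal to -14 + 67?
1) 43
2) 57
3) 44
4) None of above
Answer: 4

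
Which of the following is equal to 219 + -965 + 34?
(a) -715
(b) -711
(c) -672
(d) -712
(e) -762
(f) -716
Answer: d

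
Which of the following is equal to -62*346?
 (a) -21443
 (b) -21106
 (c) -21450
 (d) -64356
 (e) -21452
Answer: e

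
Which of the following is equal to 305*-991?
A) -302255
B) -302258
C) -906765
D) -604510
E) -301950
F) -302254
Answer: A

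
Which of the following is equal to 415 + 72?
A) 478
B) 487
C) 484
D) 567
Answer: B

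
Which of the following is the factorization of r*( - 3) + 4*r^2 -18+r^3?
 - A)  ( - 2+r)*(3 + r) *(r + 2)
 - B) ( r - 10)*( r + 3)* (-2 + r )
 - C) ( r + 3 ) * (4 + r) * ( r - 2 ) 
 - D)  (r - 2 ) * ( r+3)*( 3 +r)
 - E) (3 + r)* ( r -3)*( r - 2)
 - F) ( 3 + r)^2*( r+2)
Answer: D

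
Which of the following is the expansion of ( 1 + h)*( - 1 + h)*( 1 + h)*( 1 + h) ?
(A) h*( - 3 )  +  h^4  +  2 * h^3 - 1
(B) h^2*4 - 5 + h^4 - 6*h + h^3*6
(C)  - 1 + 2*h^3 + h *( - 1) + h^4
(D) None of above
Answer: D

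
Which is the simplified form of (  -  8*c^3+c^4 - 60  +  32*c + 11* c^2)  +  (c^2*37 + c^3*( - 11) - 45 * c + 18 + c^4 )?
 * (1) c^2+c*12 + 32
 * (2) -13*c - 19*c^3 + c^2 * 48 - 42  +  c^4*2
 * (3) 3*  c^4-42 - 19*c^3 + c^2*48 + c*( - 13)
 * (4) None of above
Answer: 2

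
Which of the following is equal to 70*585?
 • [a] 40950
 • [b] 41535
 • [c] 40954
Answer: a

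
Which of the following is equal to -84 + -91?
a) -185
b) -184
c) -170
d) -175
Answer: d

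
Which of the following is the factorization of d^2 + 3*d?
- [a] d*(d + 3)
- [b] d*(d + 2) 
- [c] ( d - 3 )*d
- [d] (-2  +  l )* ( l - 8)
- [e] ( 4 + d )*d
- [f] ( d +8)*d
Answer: a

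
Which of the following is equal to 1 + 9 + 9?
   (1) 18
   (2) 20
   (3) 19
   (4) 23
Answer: 3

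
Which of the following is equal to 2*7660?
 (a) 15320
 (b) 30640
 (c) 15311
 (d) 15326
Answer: a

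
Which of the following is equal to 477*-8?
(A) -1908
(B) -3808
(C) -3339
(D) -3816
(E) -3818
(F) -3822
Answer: D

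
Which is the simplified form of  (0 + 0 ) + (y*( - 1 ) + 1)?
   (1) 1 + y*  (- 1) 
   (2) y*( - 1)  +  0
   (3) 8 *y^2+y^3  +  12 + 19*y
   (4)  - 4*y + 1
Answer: 1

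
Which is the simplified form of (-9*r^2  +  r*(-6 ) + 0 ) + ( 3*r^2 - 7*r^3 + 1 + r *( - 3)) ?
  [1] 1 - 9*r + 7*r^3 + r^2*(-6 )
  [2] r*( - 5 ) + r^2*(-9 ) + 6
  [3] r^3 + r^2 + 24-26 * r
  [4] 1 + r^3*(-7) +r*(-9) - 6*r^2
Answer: 4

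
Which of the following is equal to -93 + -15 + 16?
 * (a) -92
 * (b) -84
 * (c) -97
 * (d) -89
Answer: a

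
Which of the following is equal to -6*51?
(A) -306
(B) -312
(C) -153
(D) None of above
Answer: A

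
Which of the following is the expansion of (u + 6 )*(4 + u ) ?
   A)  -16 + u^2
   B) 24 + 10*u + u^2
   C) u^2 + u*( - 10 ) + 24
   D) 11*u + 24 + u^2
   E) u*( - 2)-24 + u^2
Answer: B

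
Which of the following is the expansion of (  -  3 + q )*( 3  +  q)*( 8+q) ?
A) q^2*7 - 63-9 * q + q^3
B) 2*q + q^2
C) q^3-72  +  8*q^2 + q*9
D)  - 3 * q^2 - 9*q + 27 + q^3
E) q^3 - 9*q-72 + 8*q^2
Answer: E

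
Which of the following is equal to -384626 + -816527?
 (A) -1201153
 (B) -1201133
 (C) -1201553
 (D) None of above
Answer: A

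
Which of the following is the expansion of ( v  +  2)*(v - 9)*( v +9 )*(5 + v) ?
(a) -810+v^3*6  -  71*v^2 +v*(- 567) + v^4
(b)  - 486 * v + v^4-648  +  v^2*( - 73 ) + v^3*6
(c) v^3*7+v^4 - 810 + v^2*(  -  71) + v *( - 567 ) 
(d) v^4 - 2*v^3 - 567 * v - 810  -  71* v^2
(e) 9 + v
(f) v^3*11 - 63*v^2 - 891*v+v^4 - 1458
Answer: c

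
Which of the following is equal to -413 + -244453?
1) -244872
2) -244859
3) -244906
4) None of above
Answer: 4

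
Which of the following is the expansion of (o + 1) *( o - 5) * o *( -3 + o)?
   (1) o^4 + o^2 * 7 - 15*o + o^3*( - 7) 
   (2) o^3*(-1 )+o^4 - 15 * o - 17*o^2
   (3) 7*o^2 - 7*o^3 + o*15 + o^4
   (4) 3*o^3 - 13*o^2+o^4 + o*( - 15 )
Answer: 3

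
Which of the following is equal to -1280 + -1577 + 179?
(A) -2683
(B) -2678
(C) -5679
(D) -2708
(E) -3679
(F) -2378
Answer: B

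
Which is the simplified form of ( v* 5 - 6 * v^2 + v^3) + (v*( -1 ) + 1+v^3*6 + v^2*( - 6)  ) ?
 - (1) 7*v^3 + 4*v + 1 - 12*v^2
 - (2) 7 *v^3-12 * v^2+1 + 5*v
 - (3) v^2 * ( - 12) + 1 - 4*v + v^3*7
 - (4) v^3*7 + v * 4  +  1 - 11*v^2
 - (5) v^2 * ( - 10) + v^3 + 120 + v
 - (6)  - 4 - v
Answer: 1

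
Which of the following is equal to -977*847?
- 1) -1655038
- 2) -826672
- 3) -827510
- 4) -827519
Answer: 4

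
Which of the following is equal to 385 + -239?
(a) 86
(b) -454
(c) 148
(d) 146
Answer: d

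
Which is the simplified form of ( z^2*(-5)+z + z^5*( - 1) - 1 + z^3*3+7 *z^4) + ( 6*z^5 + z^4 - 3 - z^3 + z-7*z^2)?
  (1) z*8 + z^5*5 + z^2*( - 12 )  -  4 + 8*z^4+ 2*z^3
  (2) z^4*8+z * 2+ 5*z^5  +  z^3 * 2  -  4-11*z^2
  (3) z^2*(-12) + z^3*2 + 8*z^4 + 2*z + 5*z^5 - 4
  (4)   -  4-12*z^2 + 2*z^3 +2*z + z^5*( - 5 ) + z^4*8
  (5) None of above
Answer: 3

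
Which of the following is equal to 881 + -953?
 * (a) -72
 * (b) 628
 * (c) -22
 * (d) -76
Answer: a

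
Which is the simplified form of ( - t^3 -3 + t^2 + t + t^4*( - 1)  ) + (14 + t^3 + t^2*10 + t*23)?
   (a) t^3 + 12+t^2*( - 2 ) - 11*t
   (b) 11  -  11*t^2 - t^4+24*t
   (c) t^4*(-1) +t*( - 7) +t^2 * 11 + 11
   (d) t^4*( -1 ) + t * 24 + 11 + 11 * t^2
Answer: d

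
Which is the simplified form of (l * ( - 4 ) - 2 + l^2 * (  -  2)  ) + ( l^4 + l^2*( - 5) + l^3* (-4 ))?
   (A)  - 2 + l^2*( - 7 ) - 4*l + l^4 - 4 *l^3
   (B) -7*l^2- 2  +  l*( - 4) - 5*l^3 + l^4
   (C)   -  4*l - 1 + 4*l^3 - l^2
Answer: A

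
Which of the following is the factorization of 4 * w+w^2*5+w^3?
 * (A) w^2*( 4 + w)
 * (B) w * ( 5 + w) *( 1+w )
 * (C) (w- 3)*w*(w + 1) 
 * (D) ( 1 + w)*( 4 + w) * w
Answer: D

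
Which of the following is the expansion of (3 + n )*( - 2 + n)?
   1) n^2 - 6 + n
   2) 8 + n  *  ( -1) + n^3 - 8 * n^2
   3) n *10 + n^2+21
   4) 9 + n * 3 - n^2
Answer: 1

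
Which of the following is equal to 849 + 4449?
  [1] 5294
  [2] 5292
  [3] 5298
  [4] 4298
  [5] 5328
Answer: 3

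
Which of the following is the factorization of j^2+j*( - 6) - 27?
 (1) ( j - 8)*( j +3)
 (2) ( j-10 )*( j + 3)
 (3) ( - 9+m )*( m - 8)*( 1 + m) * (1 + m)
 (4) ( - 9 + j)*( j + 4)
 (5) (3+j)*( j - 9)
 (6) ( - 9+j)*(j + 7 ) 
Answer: 5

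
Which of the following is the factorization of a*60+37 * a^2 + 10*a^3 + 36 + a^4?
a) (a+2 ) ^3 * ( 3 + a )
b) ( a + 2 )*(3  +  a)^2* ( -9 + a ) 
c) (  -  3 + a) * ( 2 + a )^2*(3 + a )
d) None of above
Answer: d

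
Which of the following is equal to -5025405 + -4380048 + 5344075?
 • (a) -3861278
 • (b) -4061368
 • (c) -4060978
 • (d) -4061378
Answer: d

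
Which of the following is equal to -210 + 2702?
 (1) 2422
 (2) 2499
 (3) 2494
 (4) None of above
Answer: 4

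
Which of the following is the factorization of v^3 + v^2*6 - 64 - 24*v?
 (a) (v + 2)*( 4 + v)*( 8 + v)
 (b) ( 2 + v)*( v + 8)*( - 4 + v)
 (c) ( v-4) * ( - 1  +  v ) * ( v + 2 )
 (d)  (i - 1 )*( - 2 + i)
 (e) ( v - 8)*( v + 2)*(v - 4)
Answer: b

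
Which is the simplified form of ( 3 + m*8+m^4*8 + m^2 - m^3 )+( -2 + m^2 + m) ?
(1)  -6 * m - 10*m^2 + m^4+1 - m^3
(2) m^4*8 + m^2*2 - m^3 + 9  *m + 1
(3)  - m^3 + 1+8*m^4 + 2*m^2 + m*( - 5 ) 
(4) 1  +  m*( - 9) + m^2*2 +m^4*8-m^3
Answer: 2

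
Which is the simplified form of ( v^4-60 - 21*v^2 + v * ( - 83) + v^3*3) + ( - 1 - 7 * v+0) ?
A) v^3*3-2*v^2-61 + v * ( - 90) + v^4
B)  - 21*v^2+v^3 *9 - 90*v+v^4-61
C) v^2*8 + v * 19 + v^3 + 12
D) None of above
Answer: D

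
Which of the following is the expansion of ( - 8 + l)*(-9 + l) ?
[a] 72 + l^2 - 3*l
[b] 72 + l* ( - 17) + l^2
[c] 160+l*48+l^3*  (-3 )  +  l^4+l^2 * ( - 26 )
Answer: b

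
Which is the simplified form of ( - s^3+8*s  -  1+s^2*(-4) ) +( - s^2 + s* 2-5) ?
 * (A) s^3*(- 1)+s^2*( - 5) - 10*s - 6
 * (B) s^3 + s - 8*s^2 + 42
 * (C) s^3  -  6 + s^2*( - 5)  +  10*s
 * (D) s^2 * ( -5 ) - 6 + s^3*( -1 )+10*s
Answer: D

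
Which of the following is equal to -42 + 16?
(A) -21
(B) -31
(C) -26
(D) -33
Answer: C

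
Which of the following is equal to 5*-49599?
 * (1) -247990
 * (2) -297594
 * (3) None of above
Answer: 3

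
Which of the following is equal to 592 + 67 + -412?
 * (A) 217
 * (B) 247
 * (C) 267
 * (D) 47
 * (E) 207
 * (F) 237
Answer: B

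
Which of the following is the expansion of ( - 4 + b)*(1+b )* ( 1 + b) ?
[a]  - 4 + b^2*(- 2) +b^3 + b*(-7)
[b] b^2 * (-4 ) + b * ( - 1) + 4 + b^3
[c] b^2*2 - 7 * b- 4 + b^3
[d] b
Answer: a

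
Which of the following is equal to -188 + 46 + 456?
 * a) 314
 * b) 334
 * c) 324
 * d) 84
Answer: a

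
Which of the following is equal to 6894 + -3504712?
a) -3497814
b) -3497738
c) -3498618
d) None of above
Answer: d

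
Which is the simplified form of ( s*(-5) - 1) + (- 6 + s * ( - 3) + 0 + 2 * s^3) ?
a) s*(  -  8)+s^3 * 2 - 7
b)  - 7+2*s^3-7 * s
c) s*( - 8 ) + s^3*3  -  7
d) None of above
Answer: a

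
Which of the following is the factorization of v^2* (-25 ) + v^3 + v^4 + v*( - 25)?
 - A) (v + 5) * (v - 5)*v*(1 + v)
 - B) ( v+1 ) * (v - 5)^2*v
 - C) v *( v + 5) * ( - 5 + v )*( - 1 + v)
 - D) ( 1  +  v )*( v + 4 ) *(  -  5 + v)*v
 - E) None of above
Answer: A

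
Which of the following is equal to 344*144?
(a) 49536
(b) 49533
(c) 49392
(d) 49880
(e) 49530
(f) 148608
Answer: a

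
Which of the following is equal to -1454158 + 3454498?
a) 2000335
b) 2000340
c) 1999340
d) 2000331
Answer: b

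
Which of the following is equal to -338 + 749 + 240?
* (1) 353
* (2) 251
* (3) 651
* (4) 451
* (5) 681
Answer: 3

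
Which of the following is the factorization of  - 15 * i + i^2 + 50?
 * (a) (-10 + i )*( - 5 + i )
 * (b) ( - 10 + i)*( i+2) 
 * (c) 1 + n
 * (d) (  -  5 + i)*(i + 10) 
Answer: a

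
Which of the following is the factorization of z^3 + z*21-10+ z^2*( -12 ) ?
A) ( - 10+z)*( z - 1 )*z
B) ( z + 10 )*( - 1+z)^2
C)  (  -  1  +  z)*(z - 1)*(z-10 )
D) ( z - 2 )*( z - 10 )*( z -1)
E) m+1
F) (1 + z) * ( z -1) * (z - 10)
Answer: C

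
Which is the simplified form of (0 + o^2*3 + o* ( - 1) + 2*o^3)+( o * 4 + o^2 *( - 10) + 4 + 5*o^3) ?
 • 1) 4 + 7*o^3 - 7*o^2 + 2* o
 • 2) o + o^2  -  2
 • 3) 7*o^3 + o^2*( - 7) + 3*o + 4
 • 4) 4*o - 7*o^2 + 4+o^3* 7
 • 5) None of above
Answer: 3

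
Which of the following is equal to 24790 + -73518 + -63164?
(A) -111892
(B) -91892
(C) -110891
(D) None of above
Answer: A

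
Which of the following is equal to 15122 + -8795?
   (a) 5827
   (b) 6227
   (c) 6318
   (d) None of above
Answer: d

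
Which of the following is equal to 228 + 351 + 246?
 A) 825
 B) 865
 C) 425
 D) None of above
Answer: A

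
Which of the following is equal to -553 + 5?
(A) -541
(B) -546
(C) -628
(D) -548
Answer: D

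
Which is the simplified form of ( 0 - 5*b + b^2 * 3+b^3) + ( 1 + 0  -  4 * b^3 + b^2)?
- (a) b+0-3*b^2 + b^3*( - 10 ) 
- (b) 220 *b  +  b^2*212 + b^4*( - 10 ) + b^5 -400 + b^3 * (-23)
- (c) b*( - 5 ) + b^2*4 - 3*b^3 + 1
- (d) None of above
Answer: c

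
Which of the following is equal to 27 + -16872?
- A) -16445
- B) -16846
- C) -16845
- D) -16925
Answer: C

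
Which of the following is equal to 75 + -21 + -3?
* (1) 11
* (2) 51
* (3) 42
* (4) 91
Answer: 2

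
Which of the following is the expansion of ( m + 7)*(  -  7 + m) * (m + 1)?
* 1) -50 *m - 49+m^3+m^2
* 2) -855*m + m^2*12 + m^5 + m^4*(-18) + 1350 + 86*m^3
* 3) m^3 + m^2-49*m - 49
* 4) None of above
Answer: 3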